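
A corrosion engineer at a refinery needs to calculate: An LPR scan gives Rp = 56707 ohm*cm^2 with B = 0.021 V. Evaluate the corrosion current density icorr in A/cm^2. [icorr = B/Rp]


Apply the Stern-Geary relation: icorr = B / Rp
icorr = 0.021 / 56707 = 3.703×10^-7 A/cm^2

3.703×10^-7 A/cm^2


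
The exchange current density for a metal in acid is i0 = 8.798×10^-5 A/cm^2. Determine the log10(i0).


i0 = 8.798×10^-5 A/cm^2
log10(i0) = -4.056

-4.056


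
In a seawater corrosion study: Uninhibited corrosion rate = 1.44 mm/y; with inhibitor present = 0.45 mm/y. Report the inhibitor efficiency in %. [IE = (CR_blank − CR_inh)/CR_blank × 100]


Apply the inhibitor-efficiency definition: IE = (CR_blank − CR_inh)/CR_blank × 100
IE = (1.44 − 0.45) / 1.44 × 100
IE = 0.99 / 1.44 × 100 = 68.8 %

68.8 %


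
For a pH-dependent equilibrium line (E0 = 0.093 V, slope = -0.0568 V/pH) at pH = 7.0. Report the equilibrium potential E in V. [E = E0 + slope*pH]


Apply the Pourbaix line equation: E = E0 + slope*pH
E = 0.093 + (-0.0568)*7.0 = 0.093 + (-0.3976) = -0.3046 V
Rounded to 3 decimal places: E = -0.305 V

-0.305 V


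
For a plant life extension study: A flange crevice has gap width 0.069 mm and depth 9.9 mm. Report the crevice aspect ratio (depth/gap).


Aspect ratio = depth / gap
Ratio = 9.9 / 0.069 = 143.5

143.5


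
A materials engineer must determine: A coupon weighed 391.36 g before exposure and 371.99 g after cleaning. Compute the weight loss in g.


Weight loss = initial − final
WL = 391.36 − 371.99 = 19.37 g

19.37 g


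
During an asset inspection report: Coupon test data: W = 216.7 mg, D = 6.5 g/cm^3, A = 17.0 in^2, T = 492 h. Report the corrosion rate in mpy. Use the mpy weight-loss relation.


Apply the mpy weight-loss relation: CR = 534 * W / (D * A * T)
Numerator: 534 * 216.7 = 115717.8
Denominator: 6.5 * 17.0 * 492 = 54366.0
CR = 115717.8 / 54366.0 = 2.128 mpy

2.128 mpy


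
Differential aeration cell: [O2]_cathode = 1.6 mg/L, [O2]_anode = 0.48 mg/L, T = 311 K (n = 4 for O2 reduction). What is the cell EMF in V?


Apply the Nernst concentration-cell relation: E = (RT/nF)*ln(C_cathode/C_anode)
RT/nF = 8.314*311/(4*96485) = 0.00669963 V
ln(1.6/0.48) = 1.20397
E = 0.00669963 * 1.20397 = 0.00807 V

0.00807 V


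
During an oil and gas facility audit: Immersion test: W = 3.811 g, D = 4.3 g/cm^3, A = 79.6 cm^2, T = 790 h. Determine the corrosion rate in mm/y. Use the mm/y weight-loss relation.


Apply the mm/y weight-loss relation: CR = 87600 * W / (D * A * T)
Numerator: 87600 * 3.811 = 333843.6
Denominator: 4.3 * 79.6 * 790 = 270401.2
CR = 333843.6 / 270401.2 = 1.2346 mm/y

1.2346 mm/y


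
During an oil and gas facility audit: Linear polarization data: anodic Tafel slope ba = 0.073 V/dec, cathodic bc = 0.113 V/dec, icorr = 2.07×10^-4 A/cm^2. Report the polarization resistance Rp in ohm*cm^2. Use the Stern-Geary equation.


Apply the Stern-Geary equation: Rp = ba*bc / (2.303*icorr*(ba+bc))
ba*bc = 0.073*0.113 = 0.008249
ba+bc = 0.186; 2.303*icorr*(ba+bc) = 2.303*2.07×10^-4*0.186 = 8.8670106×10^-5
Rp = 0.008249 / 8.8670106×10^-5 = 93.03 ohm*cm^2

93.03 ohm*cm^2


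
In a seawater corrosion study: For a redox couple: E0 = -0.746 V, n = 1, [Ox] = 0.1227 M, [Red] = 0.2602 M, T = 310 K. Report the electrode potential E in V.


Apply the Nernst equation: E = E0 + (RT/nF)*ln([Ox]/[Red])
Step 1: RT/nF = 8.314*310/(1*96485) = 0.02671234 V
Step 2: [Ox]/[Red] = 0.1227/0.2602 = 0.47156
Step 3: ln(0.47156) = -0.751709
Step 4: correction = 0.02671234 * -0.751709 = -0.0201 V
E = -0.746 + -0.0201 = -0.7661 V

-0.7661 V


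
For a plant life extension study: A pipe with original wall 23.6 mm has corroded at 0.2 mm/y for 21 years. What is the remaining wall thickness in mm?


Remaining wall = original − CR × time
t = 23.6 − 0.2*21 = 23.6 − 4.2 = 19.4 mm

19.4 mm


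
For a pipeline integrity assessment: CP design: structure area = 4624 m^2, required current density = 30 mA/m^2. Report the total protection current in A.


I = area * current density, then convert mA → A (÷1000)
I = 4624 * 30 / 1000 = 138.72 A

138.72 A


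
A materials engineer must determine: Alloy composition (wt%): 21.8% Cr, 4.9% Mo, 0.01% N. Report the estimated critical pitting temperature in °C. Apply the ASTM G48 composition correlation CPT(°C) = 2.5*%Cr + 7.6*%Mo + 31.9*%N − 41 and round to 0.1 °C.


Apply the ASTM G48 empirical CPT estimate: CPT(°C) = 2.5*%Cr + 7.6*%Mo + 31.9*%N − 41
2.5*21.8 = 54.5; 7.6*4.9 = 37.24; 31.9*0.01 = 0.319
CPT = 54.5 + 37.24 + 0.319 − 41 = 51.059 °C
Rounded to 0.1 °C: CPT ≈ 51.1 °C

51.1 °C


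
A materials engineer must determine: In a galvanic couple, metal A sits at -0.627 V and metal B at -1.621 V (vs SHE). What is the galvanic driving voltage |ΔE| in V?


Driving voltage is the absolute potential difference.
|ΔE| = |-0.627 − (-1.621)| = 0.994 V

0.994 V


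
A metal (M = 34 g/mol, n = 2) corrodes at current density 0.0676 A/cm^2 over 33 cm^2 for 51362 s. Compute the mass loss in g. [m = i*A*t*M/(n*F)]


Apply Faraday's law: m = i*A*t*M / (n*F)
Total charge passed Q = i*A*t = 0.0676*33*51362 = 114578.3496 C
m = Q*M/(n*F) = 114578.3496*34/(2*96485) = 20.188 g

20.188 g


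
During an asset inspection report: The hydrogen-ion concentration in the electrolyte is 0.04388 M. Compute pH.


pH = −log10[H+]
pH = −log10(0.04388) = 1.36

1.36


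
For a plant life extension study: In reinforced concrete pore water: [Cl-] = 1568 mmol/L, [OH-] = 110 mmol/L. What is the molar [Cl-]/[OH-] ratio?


Threshold parameter = [Cl-] / [OH-] (molar basis; both in mmol/L, so units cancel)
Ratio = 1568 / 110 = 14.25

14.25


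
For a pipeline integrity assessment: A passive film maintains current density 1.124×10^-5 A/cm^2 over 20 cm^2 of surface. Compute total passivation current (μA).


I = i_pass * A, then convert A → μA (×10^6)
I = 1.124×10^-5 * 20 * 10^6 = 224.8 μA

224.8 μA


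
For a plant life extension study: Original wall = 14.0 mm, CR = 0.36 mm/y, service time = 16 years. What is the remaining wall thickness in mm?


Remaining wall = original − CR × time
t = 14.0 − 0.36*16 = 14.0 − 5.76 = 8.24 mm

8.24 mm


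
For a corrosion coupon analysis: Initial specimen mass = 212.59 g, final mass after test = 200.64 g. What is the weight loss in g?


Weight loss = initial − final
WL = 212.59 − 200.64 = 11.95 g

11.95 g


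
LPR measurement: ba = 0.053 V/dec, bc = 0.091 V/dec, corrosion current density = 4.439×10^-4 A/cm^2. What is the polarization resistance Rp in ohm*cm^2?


Apply the Stern-Geary equation: Rp = ba*bc / (2.303*icorr*(ba+bc))
ba*bc = 0.053*0.091 = 0.004823
ba+bc = 0.144; 2.303*icorr*(ba+bc) = 2.303*4.439×10^-4*0.144 = 1.4721144×10^-4
Rp = 0.004823 / 1.4721144×10^-4 = 32.76 ohm*cm^2

32.76 ohm*cm^2


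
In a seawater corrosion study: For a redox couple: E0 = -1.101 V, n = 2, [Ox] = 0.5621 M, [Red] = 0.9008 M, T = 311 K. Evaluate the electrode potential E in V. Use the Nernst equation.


Apply the Nernst equation: E = E0 + (RT/nF)*ln([Ox]/[Red])
Step 1: RT/nF = 8.314*311/(2*96485) = 0.01339925 V
Step 2: [Ox]/[Red] = 0.5621/0.9008 = 0.624001
Step 3: ln(0.624001) = -0.471603
Step 4: correction = 0.01339925 * -0.471603 = -0.0063 V
E = -1.101 + -0.0063 = -1.1073 V

-1.1073 V


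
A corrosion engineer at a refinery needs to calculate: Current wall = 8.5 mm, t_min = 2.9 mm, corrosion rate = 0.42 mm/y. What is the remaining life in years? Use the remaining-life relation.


Apply the remaining-life relation: RL = (t_current − t_min) / CR
RL = (8.5 − 2.9) / 0.42 = 5.6 / 0.42 = 13.3 years

13.3 years


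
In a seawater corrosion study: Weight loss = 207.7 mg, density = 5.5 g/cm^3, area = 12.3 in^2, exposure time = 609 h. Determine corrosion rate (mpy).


Apply the mpy weight-loss relation: CR = 534 * W / (D * A * T)
Numerator: 534 * 207.7 = 110911.8
Denominator: 5.5 * 12.3 * 609 = 41198.85
CR = 110911.8 / 41198.85 = 2.69211 mpy

2.69211 mpy


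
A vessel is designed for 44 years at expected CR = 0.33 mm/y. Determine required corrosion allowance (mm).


Corrosion allowance = CR × design life
CA = 0.33 * 44 = 14.52 mm

14.52 mm


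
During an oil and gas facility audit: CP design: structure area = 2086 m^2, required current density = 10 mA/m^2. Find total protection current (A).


I = area * current density, then convert mA → A (÷1000)
I = 2086 * 10 / 1000 = 20.86 A

20.86 A


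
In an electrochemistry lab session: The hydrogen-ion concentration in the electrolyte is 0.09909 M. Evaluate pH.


pH = −log10[H+]
pH = −log10(0.09909) = 1.0

1.0


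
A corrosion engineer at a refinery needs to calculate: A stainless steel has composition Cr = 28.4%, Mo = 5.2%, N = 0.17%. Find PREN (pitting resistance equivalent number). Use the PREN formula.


Apply the PREN formula: PREN = Cr + 3.3*Mo + 16*N
PREN = 28.4 + 3.3*5.2 + 16*0.17
PREN = 28.4 + 17.16 + 2.72 = 48.28

48.28


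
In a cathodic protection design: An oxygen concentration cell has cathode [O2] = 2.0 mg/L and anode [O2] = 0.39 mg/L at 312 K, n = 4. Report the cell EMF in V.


Apply the Nernst concentration-cell relation: E = (RT/nF)*ln(C_cathode/C_anode)
RT/nF = 8.314*312/(4*96485) = 0.00672117 V
ln(2.0/0.39) = 1.63476
E = 0.00672117 * 1.63476 = 0.01099 V

0.01099 V


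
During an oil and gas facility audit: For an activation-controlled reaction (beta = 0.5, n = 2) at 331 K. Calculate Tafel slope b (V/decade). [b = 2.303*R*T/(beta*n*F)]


Apply the Tafel slope relation: b = 2.303*R*T/(beta*n*F)
Numerator: 2.303 * 8.314 * 331 = 6337.7
Denominator: 0.5 * 2 * 96485 = 96485.0
b = 6337.7 / 96485.0 = 0.066 V/decade

0.066 V/decade


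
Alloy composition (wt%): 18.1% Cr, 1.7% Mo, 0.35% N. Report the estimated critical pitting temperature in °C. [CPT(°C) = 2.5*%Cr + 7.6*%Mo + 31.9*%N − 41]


Apply the ASTM G48 empirical CPT estimate: CPT(°C) = 2.5*%Cr + 7.6*%Mo + 31.9*%N − 41
2.5*18.1 = 45.25; 7.6*1.7 = 12.92; 31.9*0.35 = 11.165
CPT = 45.25 + 12.92 + 11.165 − 41 = 28.335 °C
Rounded to 0.1 °C: CPT ≈ 28.3 °C

28.3 °C


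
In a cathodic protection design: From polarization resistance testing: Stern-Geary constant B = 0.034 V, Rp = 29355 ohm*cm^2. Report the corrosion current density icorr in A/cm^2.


Apply the Stern-Geary relation: icorr = B / Rp
icorr = 0.034 / 29355 = 1.158×10^-6 A/cm^2

1.158×10^-6 A/cm^2


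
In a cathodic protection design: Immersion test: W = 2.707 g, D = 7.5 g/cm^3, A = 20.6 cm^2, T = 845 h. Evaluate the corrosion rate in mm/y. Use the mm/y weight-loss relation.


Apply the mm/y weight-loss relation: CR = 87600 * W / (D * A * T)
Numerator: 87600 * 2.707 = 237133.2
Denominator: 7.5 * 20.6 * 845 = 130552.5
CR = 237133.2 / 130552.5 = 1.816382 mm/y

1.816382 mm/y


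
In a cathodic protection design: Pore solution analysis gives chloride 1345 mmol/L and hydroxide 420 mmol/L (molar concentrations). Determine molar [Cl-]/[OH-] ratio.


Threshold parameter = [Cl-] / [OH-] (molar basis; both in mmol/L, so units cancel)
Ratio = 1345 / 420 = 3.2

3.2


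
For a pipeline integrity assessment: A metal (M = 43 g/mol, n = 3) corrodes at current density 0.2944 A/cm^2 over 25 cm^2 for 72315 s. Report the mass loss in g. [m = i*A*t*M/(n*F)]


Apply Faraday's law: m = i*A*t*M / (n*F)
Total charge passed Q = i*A*t = 0.2944*25*72315 = 532238.4 C
m = Q*M/(n*F) = 532238.4*43/(3*96485) = 79.0667 g

79.0667 g


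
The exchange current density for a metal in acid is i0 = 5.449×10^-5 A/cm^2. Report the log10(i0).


i0 = 5.449×10^-5 A/cm^2
log10(i0) = -4.264

-4.264


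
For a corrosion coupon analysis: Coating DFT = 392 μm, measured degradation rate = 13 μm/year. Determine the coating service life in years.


Service life = thickness / degradation rate
Life = 392 / 13 = 30.2 years

30.2 years


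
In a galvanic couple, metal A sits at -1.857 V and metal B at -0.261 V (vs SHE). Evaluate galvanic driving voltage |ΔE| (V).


Driving voltage is the absolute potential difference.
|ΔE| = |-1.857 − (-0.261)| = 1.596 V

1.596 V


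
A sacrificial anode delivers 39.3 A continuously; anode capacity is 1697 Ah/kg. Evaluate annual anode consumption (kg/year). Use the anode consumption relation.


Annual consumption = current * hours per year / capacity
Rate = 39.3 * 8760 / 1697 = 202.9 kg/year

202.9 kg/year


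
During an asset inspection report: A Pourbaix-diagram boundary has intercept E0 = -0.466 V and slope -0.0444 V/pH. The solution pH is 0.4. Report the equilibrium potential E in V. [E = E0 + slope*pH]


Apply the Pourbaix line equation: E = E0 + slope*pH
E = -0.466 + (-0.0444)*0.4 = -0.466 + (-0.01776) = -0.48376 V
Rounded to 3 decimal places: E = -0.484 V

-0.484 V


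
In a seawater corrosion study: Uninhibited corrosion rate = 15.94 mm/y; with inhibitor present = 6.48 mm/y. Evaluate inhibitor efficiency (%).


Apply the inhibitor-efficiency definition: IE = (CR_blank − CR_inh)/CR_blank × 100
IE = (15.94 − 6.48) / 15.94 × 100
IE = 9.46 / 15.94 × 100 = 59.3 %

59.3 %


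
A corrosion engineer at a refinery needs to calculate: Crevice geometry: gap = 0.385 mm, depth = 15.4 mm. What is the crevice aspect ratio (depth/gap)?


Aspect ratio = depth / gap
Ratio = 15.4 / 0.385 = 40.0

40.0


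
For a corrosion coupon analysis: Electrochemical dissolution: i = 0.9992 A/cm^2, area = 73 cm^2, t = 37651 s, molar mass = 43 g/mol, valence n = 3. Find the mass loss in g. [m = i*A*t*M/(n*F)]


Apply Faraday's law: m = i*A*t*M / (n*F)
Total charge passed Q = i*A*t = 0.9992*73*37651 = 2746324.1816 C
m = Q*M/(n*F) = 2746324.1816*43/(3*96485) = 407.9803 g

407.9803 g


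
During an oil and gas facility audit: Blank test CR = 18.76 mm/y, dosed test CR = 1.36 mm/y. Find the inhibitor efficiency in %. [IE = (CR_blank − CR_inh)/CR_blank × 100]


Apply the inhibitor-efficiency definition: IE = (CR_blank − CR_inh)/CR_blank × 100
IE = (18.76 − 1.36) / 18.76 × 100
IE = 17.4 / 18.76 × 100 = 92.8 %

92.8 %


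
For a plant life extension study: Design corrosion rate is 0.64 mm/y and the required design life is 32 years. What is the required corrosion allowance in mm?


Corrosion allowance = CR × design life
CA = 0.64 * 32 = 20.48 mm

20.48 mm


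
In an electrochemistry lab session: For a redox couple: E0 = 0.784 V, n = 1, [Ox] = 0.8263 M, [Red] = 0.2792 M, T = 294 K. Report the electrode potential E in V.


Apply the Nernst equation: E = E0 + (RT/nF)*ln([Ox]/[Red])
Step 1: RT/nF = 8.314*294/(1*96485) = 0.02533364 V
Step 2: [Ox]/[Red] = 0.8263/0.2792 = 2.959527
Step 3: ln(2.959527) = 1.085029
Step 4: correction = 0.02533364 * 1.085029 = 0.027 V
E = 0.784 + 0.027 = 0.811 V

0.811 V


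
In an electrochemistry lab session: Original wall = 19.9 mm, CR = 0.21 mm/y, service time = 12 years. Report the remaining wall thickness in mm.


Remaining wall = original − CR × time
t = 19.9 − 0.21*12 = 19.9 − 2.52 = 17.38 mm

17.38 mm


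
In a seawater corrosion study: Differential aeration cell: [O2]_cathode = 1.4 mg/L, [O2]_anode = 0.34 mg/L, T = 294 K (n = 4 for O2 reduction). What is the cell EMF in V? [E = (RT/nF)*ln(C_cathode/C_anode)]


Apply the Nernst concentration-cell relation: E = (RT/nF)*ln(C_cathode/C_anode)
RT/nF = 8.314*294/(4*96485) = 0.00633341 V
ln(1.4/0.34) = 1.41528
E = 0.00633341 * 1.41528 = 0.00896 V

0.00896 V


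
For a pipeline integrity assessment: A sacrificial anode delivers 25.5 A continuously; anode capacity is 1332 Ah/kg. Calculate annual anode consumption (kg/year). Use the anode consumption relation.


Annual consumption = current * hours per year / capacity
Rate = 25.5 * 8760 / 1332 = 167.7 kg/year

167.7 kg/year


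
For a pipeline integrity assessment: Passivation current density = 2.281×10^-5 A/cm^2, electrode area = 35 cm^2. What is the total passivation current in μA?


I = i_pass * A, then convert A → μA (×10^6)
I = 2.281×10^-5 * 35 * 10^6 = 798.35 μA

798.35 μA


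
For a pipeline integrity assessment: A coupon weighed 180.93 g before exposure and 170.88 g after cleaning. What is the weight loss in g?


Weight loss = initial − final
WL = 180.93 − 170.88 = 10.05 g

10.05 g


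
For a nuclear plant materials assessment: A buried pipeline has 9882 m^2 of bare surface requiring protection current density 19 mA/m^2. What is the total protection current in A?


I = area * current density, then convert mA → A (÷1000)
I = 9882 * 19 / 1000 = 187.76 A

187.76 A


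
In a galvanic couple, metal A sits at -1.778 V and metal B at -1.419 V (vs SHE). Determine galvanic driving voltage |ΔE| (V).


Driving voltage is the absolute potential difference.
|ΔE| = |-1.778 − (-1.419)| = 0.359 V

0.359 V


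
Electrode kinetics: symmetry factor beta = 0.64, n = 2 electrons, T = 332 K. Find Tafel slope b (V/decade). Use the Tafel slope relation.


Apply the Tafel slope relation: b = 2.303*R*T/(beta*n*F)
Numerator: 2.303 * 8.314 * 332 = 6356.85
Denominator: 0.64 * 2 * 96485 = 123500.8
b = 6356.85 / 123500.8 = 0.0515 V/decade

0.0515 V/decade


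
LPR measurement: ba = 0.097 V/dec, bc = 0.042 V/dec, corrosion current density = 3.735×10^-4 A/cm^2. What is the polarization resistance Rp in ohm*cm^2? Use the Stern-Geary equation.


Apply the Stern-Geary equation: Rp = ba*bc / (2.303*icorr*(ba+bc))
ba*bc = 0.097*0.042 = 0.004074
ba+bc = 0.139; 2.303*icorr*(ba+bc) = 2.303*3.735×10^-4*0.139 = 1.195637×10^-4
Rp = 0.004074 / 1.195637×10^-4 = 34.1 ohm*cm^2

34.1 ohm*cm^2


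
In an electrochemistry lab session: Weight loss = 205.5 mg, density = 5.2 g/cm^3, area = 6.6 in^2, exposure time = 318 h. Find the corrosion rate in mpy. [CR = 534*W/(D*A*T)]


Apply the mpy weight-loss relation: CR = 534 * W / (D * A * T)
Numerator: 534 * 205.5 = 109737.0
Denominator: 5.2 * 6.6 * 318 = 10913.76
CR = 109737.0 / 10913.76 = 10.0549 mpy

10.0549 mpy


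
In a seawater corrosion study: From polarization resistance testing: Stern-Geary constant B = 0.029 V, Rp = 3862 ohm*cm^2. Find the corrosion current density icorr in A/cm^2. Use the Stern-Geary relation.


Apply the Stern-Geary relation: icorr = B / Rp
icorr = 0.029 / 3862 = 7.509×10^-6 A/cm^2

7.509×10^-6 A/cm^2


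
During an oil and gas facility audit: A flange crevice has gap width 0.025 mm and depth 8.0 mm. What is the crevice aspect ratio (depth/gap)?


Aspect ratio = depth / gap
Ratio = 8.0 / 0.025 = 320.0

320.0


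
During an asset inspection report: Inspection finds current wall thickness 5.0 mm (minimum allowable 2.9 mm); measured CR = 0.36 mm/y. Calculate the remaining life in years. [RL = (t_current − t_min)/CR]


Apply the remaining-life relation: RL = (t_current − t_min) / CR
RL = (5.0 − 2.9) / 0.36 = 2.1 / 0.36 = 5.8 years

5.8 years


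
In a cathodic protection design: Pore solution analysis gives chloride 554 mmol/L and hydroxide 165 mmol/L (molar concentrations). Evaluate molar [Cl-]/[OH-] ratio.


Threshold parameter = [Cl-] / [OH-] (molar basis; both in mmol/L, so units cancel)
Ratio = 554 / 165 = 3.36

3.36


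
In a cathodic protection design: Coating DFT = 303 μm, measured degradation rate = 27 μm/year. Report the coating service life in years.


Service life = thickness / degradation rate
Life = 303 / 27 = 11.2 years

11.2 years


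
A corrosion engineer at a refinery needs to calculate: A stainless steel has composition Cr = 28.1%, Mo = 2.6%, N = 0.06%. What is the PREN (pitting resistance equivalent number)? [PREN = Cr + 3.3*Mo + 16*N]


Apply the PREN formula: PREN = Cr + 3.3*Mo + 16*N
PREN = 28.1 + 3.3*2.6 + 16*0.06
PREN = 28.1 + 8.58 + 0.96 = 37.64

37.64


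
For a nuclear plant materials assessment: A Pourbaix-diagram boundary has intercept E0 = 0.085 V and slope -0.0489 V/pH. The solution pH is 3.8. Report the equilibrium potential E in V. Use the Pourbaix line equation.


Apply the Pourbaix line equation: E = E0 + slope*pH
E = 0.085 + (-0.0489)*3.8 = 0.085 + (-0.18582) = -0.10082 V
Rounded to 3 decimal places: E = -0.101 V

-0.101 V


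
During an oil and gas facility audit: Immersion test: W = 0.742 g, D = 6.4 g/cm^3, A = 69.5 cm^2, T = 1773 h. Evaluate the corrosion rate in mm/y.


Apply the mm/y weight-loss relation: CR = 87600 * W / (D * A * T)
Numerator: 87600 * 0.742 = 64999.2
Denominator: 6.4 * 69.5 * 1773 = 788630.4
CR = 64999.2 / 788630.4 = 0.08242 mm/y

0.08242 mm/y


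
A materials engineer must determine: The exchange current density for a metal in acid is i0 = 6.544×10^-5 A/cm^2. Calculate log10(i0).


i0 = 6.544×10^-5 A/cm^2
log10(i0) = -4.184

-4.184


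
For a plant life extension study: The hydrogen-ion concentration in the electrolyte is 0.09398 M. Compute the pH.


pH = −log10[H+]
pH = −log10(0.09398) = 1.03

1.03


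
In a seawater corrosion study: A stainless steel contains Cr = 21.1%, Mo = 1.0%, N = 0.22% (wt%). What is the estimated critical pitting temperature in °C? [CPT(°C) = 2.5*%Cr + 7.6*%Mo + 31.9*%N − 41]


Apply the ASTM G48 empirical CPT estimate: CPT(°C) = 2.5*%Cr + 7.6*%Mo + 31.9*%N − 41
2.5*21.1 = 52.75; 7.6*1.0 = 7.6; 31.9*0.22 = 7.018
CPT = 52.75 + 7.6 + 7.018 − 41 = 26.368 °C
Rounded to 0.1 °C: CPT ≈ 26.4 °C

26.4 °C


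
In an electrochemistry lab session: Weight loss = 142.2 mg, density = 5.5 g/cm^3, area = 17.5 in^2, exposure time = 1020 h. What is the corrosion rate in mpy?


Apply the mpy weight-loss relation: CR = 534 * W / (D * A * T)
Numerator: 534 * 142.2 = 75934.8
Denominator: 5.5 * 17.5 * 1020 = 98175.0
CR = 75934.8 / 98175.0 = 0.77346 mpy

0.77346 mpy


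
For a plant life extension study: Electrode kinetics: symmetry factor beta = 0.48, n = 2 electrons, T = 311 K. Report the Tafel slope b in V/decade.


Apply the Tafel slope relation: b = 2.303*R*T/(beta*n*F)
Numerator: 2.303 * 8.314 * 311 = 5954.76
Denominator: 0.48 * 2 * 96485 = 92625.6
b = 5954.76 / 92625.6 = 0.064 V/decade

0.064 V/decade


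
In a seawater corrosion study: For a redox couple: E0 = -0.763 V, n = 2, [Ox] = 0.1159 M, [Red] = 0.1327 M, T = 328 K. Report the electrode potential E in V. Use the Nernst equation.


Apply the Nernst equation: E = E0 + (RT/nF)*ln([Ox]/[Red])
Step 1: RT/nF = 8.314*328/(2*96485) = 0.01413169 V
Step 2: [Ox]/[Red] = 0.1159/0.1327 = 0.873399
Step 3: ln(0.873399) = -0.135363
Step 4: correction = 0.01413169 * -0.135363 = -0.0019 V
E = -0.763 + -0.0019 = -0.7649 V

-0.7649 V


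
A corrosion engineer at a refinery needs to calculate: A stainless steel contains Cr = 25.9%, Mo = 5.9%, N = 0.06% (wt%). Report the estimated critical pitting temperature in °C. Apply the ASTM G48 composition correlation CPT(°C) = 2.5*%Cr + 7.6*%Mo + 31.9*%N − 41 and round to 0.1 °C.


Apply the ASTM G48 empirical CPT estimate: CPT(°C) = 2.5*%Cr + 7.6*%Mo + 31.9*%N − 41
2.5*25.9 = 64.75; 7.6*5.9 = 44.84; 31.9*0.06 = 1.914
CPT = 64.75 + 44.84 + 1.914 − 41 = 70.504 °C
Rounded to 0.1 °C: CPT ≈ 70.5 °C

70.5 °C


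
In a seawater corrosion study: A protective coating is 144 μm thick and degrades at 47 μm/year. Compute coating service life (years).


Service life = thickness / degradation rate
Life = 144 / 47 = 3.1 years

3.1 years


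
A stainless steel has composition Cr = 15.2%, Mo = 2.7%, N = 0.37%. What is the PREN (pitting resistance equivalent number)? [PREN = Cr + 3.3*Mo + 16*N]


Apply the PREN formula: PREN = Cr + 3.3*Mo + 16*N
PREN = 15.2 + 3.3*2.7 + 16*0.37
PREN = 15.2 + 8.91 + 5.92 = 30.03

30.03


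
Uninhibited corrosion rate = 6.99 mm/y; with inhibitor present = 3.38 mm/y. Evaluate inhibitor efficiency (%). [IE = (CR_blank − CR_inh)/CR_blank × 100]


Apply the inhibitor-efficiency definition: IE = (CR_blank − CR_inh)/CR_blank × 100
IE = (6.99 − 3.38) / 6.99 × 100
IE = 3.61 / 6.99 × 100 = 51.6 %

51.6 %


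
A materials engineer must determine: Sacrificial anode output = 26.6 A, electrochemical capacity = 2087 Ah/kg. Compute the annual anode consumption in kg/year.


Annual consumption = current * hours per year / capacity
Rate = 26.6 * 8760 / 2087 = 111.7 kg/year

111.7 kg/year


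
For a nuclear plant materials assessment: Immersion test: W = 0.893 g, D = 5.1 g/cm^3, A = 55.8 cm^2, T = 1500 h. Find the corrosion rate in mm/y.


Apply the mm/y weight-loss relation: CR = 87600 * W / (D * A * T)
Numerator: 87600 * 0.893 = 78226.8
Denominator: 5.1 * 55.8 * 1500 = 426870.0
CR = 78226.8 / 426870.0 = 0.18326 mm/y

0.18326 mm/y


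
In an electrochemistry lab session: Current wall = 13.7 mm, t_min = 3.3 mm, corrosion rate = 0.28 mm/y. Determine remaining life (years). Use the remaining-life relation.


Apply the remaining-life relation: RL = (t_current − t_min) / CR
RL = (13.7 − 3.3) / 0.28 = 10.4 / 0.28 = 37.1 years

37.1 years


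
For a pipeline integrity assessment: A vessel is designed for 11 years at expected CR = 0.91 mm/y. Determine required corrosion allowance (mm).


Corrosion allowance = CR × design life
CA = 0.91 * 11 = 10.01 mm

10.01 mm


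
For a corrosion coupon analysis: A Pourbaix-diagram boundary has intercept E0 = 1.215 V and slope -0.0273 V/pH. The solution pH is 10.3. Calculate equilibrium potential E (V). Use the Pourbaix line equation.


Apply the Pourbaix line equation: E = E0 + slope*pH
E = 1.215 + (-0.0273)*10.3 = 1.215 + (-0.28119) = 0.93381 V
Rounded to 3 decimal places: E = 0.934 V

0.934 V


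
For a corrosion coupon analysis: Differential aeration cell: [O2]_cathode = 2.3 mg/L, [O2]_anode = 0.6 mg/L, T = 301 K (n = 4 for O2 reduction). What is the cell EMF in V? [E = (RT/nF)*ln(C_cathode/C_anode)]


Apply the Nernst concentration-cell relation: E = (RT/nF)*ln(C_cathode/C_anode)
RT/nF = 8.314*301/(4*96485) = 0.0064842 V
ln(2.3/0.6) = 1.34373
E = 0.0064842 * 1.34373 = 0.00871 V

0.00871 V


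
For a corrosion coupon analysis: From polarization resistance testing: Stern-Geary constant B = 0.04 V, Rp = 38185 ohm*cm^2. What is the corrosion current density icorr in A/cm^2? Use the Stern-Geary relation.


Apply the Stern-Geary relation: icorr = B / Rp
icorr = 0.04 / 38185 = 1.048×10^-6 A/cm^2

1.048×10^-6 A/cm^2


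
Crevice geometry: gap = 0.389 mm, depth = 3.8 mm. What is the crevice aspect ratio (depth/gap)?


Aspect ratio = depth / gap
Ratio = 3.8 / 0.389 = 9.8

9.8


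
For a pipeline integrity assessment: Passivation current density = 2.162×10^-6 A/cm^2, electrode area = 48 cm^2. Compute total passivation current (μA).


I = i_pass * A, then convert A → μA (×10^6)
I = 2.162×10^-6 * 48 * 10^6 = 103.78 μA

103.78 μA


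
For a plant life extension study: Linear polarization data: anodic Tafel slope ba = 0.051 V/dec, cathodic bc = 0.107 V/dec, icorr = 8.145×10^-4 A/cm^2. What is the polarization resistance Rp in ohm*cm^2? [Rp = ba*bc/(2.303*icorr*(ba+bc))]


Apply the Stern-Geary equation: Rp = ba*bc / (2.303*icorr*(ba+bc))
ba*bc = 0.051*0.107 = 0.005457
ba+bc = 0.158; 2.303*icorr*(ba+bc) = 2.303*8.145×10^-4*0.158 = 2.9637537×10^-4
Rp = 0.005457 / 2.9637537×10^-4 = 18.41 ohm*cm^2

18.41 ohm*cm^2


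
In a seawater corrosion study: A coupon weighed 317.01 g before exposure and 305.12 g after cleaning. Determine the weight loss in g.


Weight loss = initial − final
WL = 317.01 − 305.12 = 11.89 g

11.89 g


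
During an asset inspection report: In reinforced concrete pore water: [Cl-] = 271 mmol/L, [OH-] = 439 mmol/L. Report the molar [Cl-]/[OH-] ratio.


Threshold parameter = [Cl-] / [OH-] (molar basis; both in mmol/L, so units cancel)
Ratio = 271 / 439 = 0.62

0.62


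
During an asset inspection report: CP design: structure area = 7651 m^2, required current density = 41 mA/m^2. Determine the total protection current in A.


I = area * current density, then convert mA → A (÷1000)
I = 7651 * 41 / 1000 = 313.69 A

313.69 A


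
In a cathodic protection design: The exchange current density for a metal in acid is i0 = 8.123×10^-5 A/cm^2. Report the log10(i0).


i0 = 8.123×10^-5 A/cm^2
log10(i0) = -4.09

-4.09


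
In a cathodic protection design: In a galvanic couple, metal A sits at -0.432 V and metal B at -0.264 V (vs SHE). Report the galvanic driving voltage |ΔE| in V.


Driving voltage is the absolute potential difference.
|ΔE| = |-0.432 − (-0.264)| = 0.168 V

0.168 V


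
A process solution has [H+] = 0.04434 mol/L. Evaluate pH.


pH = −log10[H+]
pH = −log10(0.04434) = 1.35

1.35


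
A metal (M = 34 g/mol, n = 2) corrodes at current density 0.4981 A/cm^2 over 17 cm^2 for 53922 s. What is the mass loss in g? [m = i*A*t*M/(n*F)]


Apply Faraday's law: m = i*A*t*M / (n*F)
Total charge passed Q = i*A*t = 0.4981*17*53922 = 456595.3194 C
m = Q*M/(n*F) = 456595.3194*34/(2*96485) = 80.449 g

80.449 g


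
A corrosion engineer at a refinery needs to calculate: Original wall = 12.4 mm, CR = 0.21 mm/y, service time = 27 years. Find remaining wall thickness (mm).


Remaining wall = original − CR × time
t = 12.4 − 0.21*27 = 12.4 − 5.67 = 6.73 mm

6.73 mm


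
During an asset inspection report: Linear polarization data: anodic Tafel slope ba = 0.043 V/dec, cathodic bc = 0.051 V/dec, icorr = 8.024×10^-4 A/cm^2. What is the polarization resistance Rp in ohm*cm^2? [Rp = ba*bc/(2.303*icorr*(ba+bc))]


Apply the Stern-Geary equation: Rp = ba*bc / (2.303*icorr*(ba+bc))
ba*bc = 0.043*0.051 = 0.002193
ba+bc = 0.094; 2.303*icorr*(ba+bc) = 2.303*8.024×10^-4*0.094 = 1.7370516×10^-4
Rp = 0.002193 / 1.7370516×10^-4 = 12.62 ohm*cm^2

12.62 ohm*cm^2


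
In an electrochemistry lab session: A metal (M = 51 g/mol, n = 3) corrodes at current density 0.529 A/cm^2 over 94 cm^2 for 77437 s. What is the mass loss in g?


Apply Faraday's law: m = i*A*t*M / (n*F)
Total charge passed Q = i*A*t = 0.529*94*77437 = 3850632.262 C
m = Q*M/(n*F) = 3850632.262*51/(3*96485) = 678.45518 g

678.45518 g


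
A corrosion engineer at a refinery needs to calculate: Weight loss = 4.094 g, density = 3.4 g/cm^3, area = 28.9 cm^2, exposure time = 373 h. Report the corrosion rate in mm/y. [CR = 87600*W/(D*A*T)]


Apply the mm/y weight-loss relation: CR = 87600 * W / (D * A * T)
Numerator: 87600 * 4.094 = 358634.4
Denominator: 3.4 * 28.9 * 373 = 36650.98
CR = 358634.4 / 36650.98 = 9.78512 mm/y

9.78512 mm/y


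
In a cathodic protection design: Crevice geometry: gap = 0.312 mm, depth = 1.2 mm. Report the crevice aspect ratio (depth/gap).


Aspect ratio = depth / gap
Ratio = 1.2 / 0.312 = 3.8

3.8


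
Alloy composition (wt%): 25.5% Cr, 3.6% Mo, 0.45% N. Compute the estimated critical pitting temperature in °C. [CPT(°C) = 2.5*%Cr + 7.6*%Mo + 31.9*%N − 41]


Apply the ASTM G48 empirical CPT estimate: CPT(°C) = 2.5*%Cr + 7.6*%Mo + 31.9*%N − 41
2.5*25.5 = 63.75; 7.6*3.6 = 27.36; 31.9*0.45 = 14.355
CPT = 63.75 + 27.36 + 14.355 − 41 = 64.465 °C
Rounded to 0.1 °C: CPT ≈ 64.5 °C

64.5 °C


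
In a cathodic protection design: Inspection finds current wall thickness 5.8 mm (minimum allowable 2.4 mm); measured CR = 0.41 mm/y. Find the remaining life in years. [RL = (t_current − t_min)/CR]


Apply the remaining-life relation: RL = (t_current − t_min) / CR
RL = (5.8 − 2.4) / 0.41 = 3.4 / 0.41 = 8.3 years

8.3 years


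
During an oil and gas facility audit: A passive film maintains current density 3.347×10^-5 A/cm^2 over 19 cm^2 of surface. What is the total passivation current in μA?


I = i_pass * A, then convert A → μA (×10^6)
I = 3.347×10^-5 * 19 * 10^6 = 635.93 μA

635.93 μA


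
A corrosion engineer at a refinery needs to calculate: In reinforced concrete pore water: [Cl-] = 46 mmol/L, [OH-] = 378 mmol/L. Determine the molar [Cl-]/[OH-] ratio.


Threshold parameter = [Cl-] / [OH-] (molar basis; both in mmol/L, so units cancel)
Ratio = 46 / 378 = 0.12

0.12


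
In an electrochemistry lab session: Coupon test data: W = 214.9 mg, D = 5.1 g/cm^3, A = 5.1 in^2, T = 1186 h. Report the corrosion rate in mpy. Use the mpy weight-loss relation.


Apply the mpy weight-loss relation: CR = 534 * W / (D * A * T)
Numerator: 534 * 214.9 = 114756.6
Denominator: 5.1 * 5.1 * 1186 = 30847.86
CR = 114756.6 / 30847.86 = 3.72 mpy

3.72 mpy


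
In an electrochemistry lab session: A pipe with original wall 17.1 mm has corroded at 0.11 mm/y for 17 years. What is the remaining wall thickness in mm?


Remaining wall = original − CR × time
t = 17.1 − 0.11*17 = 17.1 − 1.87 = 15.23 mm

15.23 mm


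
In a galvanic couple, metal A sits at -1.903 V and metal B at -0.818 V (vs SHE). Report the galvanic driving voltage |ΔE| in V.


Driving voltage is the absolute potential difference.
|ΔE| = |-1.903 − (-0.818)| = 1.085 V

1.085 V


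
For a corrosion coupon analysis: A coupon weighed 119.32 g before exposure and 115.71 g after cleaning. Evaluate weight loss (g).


Weight loss = initial − final
WL = 119.32 − 115.71 = 3.61 g

3.61 g


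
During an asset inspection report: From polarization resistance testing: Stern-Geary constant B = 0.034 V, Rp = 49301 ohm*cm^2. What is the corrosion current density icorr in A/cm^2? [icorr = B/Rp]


Apply the Stern-Geary relation: icorr = B / Rp
icorr = 0.034 / 49301 = 6.896×10^-7 A/cm^2

6.896×10^-7 A/cm^2


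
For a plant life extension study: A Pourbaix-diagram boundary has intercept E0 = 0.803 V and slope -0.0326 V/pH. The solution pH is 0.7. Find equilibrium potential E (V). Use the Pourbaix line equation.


Apply the Pourbaix line equation: E = E0 + slope*pH
E = 0.803 + (-0.0326)*0.7 = 0.803 + (-0.02282) = 0.78018 V
Rounded to 3 decimal places: E = 0.780 V

0.780 V


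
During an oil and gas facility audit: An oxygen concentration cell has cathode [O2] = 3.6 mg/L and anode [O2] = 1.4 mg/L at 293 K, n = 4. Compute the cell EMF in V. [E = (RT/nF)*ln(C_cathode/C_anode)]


Apply the Nernst concentration-cell relation: E = (RT/nF)*ln(C_cathode/C_anode)
RT/nF = 8.314*293/(4*96485) = 0.00631187 V
ln(3.6/1.4) = 0.94446
E = 0.00631187 * 0.94446 = 0.00596 V

0.00596 V


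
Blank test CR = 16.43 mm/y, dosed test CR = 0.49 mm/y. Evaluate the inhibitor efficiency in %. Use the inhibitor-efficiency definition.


Apply the inhibitor-efficiency definition: IE = (CR_blank − CR_inh)/CR_blank × 100
IE = (16.43 − 0.49) / 16.43 × 100
IE = 15.94 / 16.43 × 100 = 97.0 %

97.0 %


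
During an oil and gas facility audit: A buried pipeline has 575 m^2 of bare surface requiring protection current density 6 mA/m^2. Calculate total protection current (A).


I = area * current density, then convert mA → A (÷1000)
I = 575 * 6 / 1000 = 3.45 A

3.45 A


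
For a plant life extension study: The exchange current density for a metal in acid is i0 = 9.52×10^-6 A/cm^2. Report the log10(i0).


i0 = 9.52×10^-6 A/cm^2
log10(i0) = -5.021

-5.021


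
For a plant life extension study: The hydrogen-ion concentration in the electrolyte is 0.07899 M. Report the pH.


pH = −log10[H+]
pH = −log10(0.07899) = 1.1

1.1


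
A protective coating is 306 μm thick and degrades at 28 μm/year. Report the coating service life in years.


Service life = thickness / degradation rate
Life = 306 / 28 = 10.9 years

10.9 years


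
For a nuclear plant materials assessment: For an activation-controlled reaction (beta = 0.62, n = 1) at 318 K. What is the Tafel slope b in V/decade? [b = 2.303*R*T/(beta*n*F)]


Apply the Tafel slope relation: b = 2.303*R*T/(beta*n*F)
Numerator: 2.303 * 8.314 * 318 = 6088.79
Denominator: 0.62 * 1 * 96485 = 59820.7
b = 6088.79 / 59820.7 = 0.1018 V/decade

0.1018 V/decade


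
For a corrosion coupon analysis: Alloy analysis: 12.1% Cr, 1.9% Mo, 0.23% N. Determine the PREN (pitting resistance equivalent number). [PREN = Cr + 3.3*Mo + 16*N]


Apply the PREN formula: PREN = Cr + 3.3*Mo + 16*N
PREN = 12.1 + 3.3*1.9 + 16*0.23
PREN = 12.1 + 6.27 + 3.68 = 22.05

22.05


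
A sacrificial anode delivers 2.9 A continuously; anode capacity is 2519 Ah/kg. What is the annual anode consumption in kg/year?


Annual consumption = current * hours per year / capacity
Rate = 2.9 * 8760 / 2519 = 10.1 kg/year

10.1 kg/year


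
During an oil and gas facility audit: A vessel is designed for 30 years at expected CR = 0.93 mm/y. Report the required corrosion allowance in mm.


Corrosion allowance = CR × design life
CA = 0.93 * 30 = 27.9 mm

27.9 mm


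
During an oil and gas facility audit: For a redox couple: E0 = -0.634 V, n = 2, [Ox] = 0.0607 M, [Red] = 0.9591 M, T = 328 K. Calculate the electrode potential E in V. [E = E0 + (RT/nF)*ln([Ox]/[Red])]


Apply the Nernst equation: E = E0 + (RT/nF)*ln([Ox]/[Red])
Step 1: RT/nF = 8.314*328/(2*96485) = 0.01413169 V
Step 2: [Ox]/[Red] = 0.0607/0.9591 = 0.063288
Step 3: ln(0.063288) = -2.76006
Step 4: correction = 0.01413169 * -2.76006 = -0.039 V
E = -0.634 + -0.039 = -0.673 V

-0.673 V


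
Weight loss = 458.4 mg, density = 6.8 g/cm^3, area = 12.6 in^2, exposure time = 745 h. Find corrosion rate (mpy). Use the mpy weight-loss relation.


Apply the mpy weight-loss relation: CR = 534 * W / (D * A * T)
Numerator: 534 * 458.4 = 244785.6
Denominator: 6.8 * 12.6 * 745 = 63831.6
CR = 244785.6 / 63831.6 = 3.83487 mpy

3.83487 mpy


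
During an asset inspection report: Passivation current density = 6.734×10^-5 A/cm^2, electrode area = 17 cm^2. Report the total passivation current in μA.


I = i_pass * A, then convert A → μA (×10^6)
I = 6.734×10^-5 * 17 * 10^6 = 1144.78 μA

1144.78 μA


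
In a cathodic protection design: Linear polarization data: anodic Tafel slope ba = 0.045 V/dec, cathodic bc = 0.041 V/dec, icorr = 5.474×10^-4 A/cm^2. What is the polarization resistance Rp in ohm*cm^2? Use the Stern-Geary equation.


Apply the Stern-Geary equation: Rp = ba*bc / (2.303*icorr*(ba+bc))
ba*bc = 0.045*0.041 = 0.001845
ba+bc = 0.086; 2.303*icorr*(ba+bc) = 2.303*5.474×10^-4*0.086 = 1.0841695×10^-4
Rp = 0.001845 / 1.0841695×10^-4 = 17.02 ohm*cm^2

17.02 ohm*cm^2


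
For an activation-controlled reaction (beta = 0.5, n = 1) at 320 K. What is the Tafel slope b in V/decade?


Apply the Tafel slope relation: b = 2.303*R*T/(beta*n*F)
Numerator: 2.303 * 8.314 * 320 = 6127.09
Denominator: 0.5 * 1 * 96485 = 48242.5
b = 6127.09 / 48242.5 = 0.127 V/decade

0.127 V/decade


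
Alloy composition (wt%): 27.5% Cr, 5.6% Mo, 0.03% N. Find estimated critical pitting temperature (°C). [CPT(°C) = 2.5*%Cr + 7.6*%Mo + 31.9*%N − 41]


Apply the ASTM G48 empirical CPT estimate: CPT(°C) = 2.5*%Cr + 7.6*%Mo + 31.9*%N − 41
2.5*27.5 = 68.75; 7.6*5.6 = 42.56; 31.9*0.03 = 0.957
CPT = 68.75 + 42.56 + 0.957 − 41 = 71.267 °C
Rounded to 0.1 °C: CPT ≈ 71.3 °C

71.3 °C


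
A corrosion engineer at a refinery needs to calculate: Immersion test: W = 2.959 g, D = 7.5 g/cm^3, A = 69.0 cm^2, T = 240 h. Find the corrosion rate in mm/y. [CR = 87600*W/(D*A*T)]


Apply the mm/y weight-loss relation: CR = 87600 * W / (D * A * T)
Numerator: 87600 * 2.959 = 259208.4
Denominator: 7.5 * 69.0 * 240 = 124200.0
CR = 259208.4 / 124200.0 = 2.08702 mm/y

2.08702 mm/y


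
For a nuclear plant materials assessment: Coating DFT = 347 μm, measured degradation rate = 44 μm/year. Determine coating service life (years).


Service life = thickness / degradation rate
Life = 347 / 44 = 7.9 years

7.9 years


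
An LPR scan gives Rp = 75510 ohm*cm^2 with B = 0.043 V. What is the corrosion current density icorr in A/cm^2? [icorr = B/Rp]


Apply the Stern-Geary relation: icorr = B / Rp
icorr = 0.043 / 75510 = 5.695×10^-7 A/cm^2

5.695×10^-7 A/cm^2


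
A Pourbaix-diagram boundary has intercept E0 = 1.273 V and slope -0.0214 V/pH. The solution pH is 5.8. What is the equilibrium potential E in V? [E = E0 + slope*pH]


Apply the Pourbaix line equation: E = E0 + slope*pH
E = 1.273 + (-0.0214)*5.8 = 1.273 + (-0.12412) = 1.14888 V
Rounded to 3 decimal places: E = 1.149 V

1.149 V
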